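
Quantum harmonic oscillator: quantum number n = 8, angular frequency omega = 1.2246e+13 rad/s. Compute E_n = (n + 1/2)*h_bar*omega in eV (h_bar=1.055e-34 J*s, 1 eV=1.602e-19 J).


E = (n + 1/2) * h_bar * omega
= (8 + 0.5) * 1.055e-34 * 1.2246e+13
= 8.5 * 1.2920e-21
= 1.0982e-20 J
= 0.0685 eV

0.0685


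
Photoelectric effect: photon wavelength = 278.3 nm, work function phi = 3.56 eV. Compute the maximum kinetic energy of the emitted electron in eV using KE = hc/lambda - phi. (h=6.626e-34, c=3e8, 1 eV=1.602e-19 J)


E_photon = hc / lambda
= (6.626e-34)(3e8) / (278.3e-9)
= 7.1427e-19 J
= 4.4586 eV
KE = E_photon - phi
= 4.4586 - 3.56
= 0.8986 eV

0.8986


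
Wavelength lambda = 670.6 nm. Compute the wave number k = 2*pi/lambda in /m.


k = 2 * pi / lambda
= 6.2832 / (670.6e-9)
= 6.2832 / 6.7060e-07
= 9.3695e+06 /m

9.3695e+06


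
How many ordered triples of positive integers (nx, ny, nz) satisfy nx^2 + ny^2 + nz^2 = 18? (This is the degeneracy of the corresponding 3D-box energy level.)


Enumerate all (nx, ny, nz) with nx^2 + ny^2 + nz^2 = 18:
(1,1,4)
(1,4,1)
(4,1,1)
Total degeneracy = 3

3


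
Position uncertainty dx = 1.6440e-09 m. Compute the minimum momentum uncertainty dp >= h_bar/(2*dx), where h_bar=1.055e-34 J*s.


dp = h_bar / (2 * dx)
= 1.055e-34 / (2 * 1.6440e-09)
= 1.055e-34 / 3.2880e-09
= 3.2086e-26 kg*m/s

3.2086e-26


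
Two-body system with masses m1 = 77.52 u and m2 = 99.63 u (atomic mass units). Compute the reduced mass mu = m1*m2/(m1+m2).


mu = m1 * m2 / (m1 + m2)
= 77.52 * 99.63 / (77.52 + 99.63)
= 7723.3176 / 177.15
= 43.5976 u

43.5976


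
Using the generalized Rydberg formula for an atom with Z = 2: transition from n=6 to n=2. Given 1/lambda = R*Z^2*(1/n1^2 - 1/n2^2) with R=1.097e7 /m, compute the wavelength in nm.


1/lambda = R * Z^2 * (1/n1^2 - 1/n2^2)
= 1.097e7 * 2^2 * (1/2^2 - 1/6^2)
= 1.097e7 * 4 * (0.25 - 0.027778)
= 9.7511e+06 /m
lambda = 1 / 9.7511e+06
= 102.5524 nm

102.5524


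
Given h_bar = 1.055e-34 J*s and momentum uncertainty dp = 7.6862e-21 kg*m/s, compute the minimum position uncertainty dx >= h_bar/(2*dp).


dx = h_bar / (2 * dp)
= 1.055e-34 / (2 * 7.6862e-21)
= 1.055e-34 / 1.5372e-20
= 6.8629e-15 m

6.8629e-15


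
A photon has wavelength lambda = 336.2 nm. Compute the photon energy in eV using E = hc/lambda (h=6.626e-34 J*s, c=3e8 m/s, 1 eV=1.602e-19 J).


E = hc / lambda
= (6.626e-34)(3e8) / (336.2e-9)
= 1.9878e-25 / 3.3620e-07
= 5.9126e-19 J
Converting to eV: 5.9126e-19 / 1.602e-19
= 3.6907 eV

3.6907


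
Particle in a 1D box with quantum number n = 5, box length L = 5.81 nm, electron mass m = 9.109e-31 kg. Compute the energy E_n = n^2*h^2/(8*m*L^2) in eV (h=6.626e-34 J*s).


E = n^2 * h^2 / (8 * m * L^2)
= 5^2 * (6.626e-34)^2 / (8 * 9.109e-31 * (5.81e-9)^2)
= 25 * 4.3904e-67 / (8 * 9.109e-31 * 3.3756e-17)
= 4.4620e-20 J
= 0.2785 eV

0.2785


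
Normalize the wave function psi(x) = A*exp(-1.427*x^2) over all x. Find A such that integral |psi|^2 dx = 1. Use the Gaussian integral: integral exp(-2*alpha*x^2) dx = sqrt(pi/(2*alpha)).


integral |psi|^2 dx = A^2 * sqrt(pi/(2*alpha)) = 1
A^2 = sqrt(2*alpha/pi)
= sqrt(2 * 1.427 / pi)
= 0.95313
A = sqrt(0.95313)
= 0.9763

0.9763


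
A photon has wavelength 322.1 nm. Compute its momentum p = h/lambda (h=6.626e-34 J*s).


p = h / lambda
= 6.626e-34 / (322.1e-9)
= 6.626e-34 / 3.2210e-07
= 2.0571e-27 kg*m/s

2.0571e-27


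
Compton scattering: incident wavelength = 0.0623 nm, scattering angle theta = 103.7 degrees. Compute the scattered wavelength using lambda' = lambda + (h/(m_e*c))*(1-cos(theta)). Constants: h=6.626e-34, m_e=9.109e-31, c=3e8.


Compton wavelength: h/(m_e*c) = 2.4247e-12 m
d_lambda = 2.4247e-12 * (1 - cos(103.7 deg))
= 2.4247e-12 * 1.236838
= 2.9990e-12 m = 0.002999 nm
lambda' = 0.0623 + 0.002999
= 0.065299 nm

0.065299


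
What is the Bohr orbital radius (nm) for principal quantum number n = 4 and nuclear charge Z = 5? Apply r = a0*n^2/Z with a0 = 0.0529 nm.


r = a0 * n^2 / Z
= 0.0529 * 4^2 / 5
= 0.0529 * 16 / 5
= 0.1693 nm

0.1693


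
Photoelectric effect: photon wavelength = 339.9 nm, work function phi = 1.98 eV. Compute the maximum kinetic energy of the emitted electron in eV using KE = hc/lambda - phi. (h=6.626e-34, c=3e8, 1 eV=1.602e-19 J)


E_photon = hc / lambda
= (6.626e-34)(3e8) / (339.9e-9)
= 5.8482e-19 J
= 3.6506 eV
KE = E_photon - phi
= 3.6506 - 1.98
= 1.6706 eV

1.6706


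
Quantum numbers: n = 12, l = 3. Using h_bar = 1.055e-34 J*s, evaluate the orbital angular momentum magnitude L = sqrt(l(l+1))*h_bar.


L = sqrt(l*(l+1)) * h_bar
= sqrt(3 * 4) * 1.055e-34
= sqrt(12) * 1.055e-34
= 3.4641 * 1.055e-34
= 3.6546e-34 J*s

3.6546e-34


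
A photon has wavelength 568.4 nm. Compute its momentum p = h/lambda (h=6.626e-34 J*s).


p = h / lambda
= 6.626e-34 / (568.4e-9)
= 6.626e-34 / 5.6840e-07
= 1.1657e-27 kg*m/s

1.1657e-27


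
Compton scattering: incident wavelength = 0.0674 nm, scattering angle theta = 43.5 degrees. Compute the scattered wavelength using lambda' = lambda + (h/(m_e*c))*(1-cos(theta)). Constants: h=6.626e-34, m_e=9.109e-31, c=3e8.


Compton wavelength: h/(m_e*c) = 2.4247e-12 m
d_lambda = 2.4247e-12 * (1 - cos(43.5 deg))
= 2.4247e-12 * 0.274626
= 6.6589e-13 m = 0.000666 nm
lambda' = 0.0674 + 0.000666
= 0.068066 nm

0.068066


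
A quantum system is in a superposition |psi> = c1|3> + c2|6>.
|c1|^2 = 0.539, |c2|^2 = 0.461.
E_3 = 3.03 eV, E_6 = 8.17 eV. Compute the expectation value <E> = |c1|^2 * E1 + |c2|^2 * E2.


<E> = |c1|^2 * E1 + |c2|^2 * E2
= 0.539 * 3.03 + 0.461 * 8.17
= 1.6332 + 3.7664
= 5.3995 eV

5.3995


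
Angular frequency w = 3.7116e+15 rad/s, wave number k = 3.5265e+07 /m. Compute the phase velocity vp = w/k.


vp = w / k
= 3.7116e+15 / 3.5265e+07
= 1.0525e+08 m/s

1.0525e+08


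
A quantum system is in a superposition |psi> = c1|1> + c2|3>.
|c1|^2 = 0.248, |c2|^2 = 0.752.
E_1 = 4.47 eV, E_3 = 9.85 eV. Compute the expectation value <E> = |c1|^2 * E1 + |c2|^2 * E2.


<E> = |c1|^2 * E1 + |c2|^2 * E2
= 0.248 * 4.47 + 0.752 * 9.85
= 1.1086 + 7.4072
= 8.5158 eV

8.5158


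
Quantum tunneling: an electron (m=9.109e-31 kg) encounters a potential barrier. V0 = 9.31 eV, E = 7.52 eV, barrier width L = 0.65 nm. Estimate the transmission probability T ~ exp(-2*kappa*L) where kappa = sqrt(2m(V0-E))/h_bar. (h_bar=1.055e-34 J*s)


V0 - E = 1.79 eV = 2.8676e-19 J
kappa = sqrt(2 * m * (V0-E)) / h_bar
= sqrt(2 * 9.109e-31 * 2.8676e-19) / 1.055e-34
= 6.8510e+09 /m
2*kappa*L = 2 * 6.8510e+09 * 0.65e-9
= 8.9063
T = exp(-8.9063) = 1.355277e-04

1.355277e-04


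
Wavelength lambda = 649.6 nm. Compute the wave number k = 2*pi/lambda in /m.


k = 2 * pi / lambda
= 6.2832 / (649.6e-9)
= 6.2832 / 6.4960e-07
= 9.6724e+06 /m

9.6724e+06


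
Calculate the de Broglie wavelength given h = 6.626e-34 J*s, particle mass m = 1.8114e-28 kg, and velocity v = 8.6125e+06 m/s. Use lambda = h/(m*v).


lambda = h / (m * v)
= 6.626e-34 / (1.8114e-28 * 8.6125e+06)
= 6.626e-34 / 1.5601e-21
= 4.2473e-13 m

4.2473e-13


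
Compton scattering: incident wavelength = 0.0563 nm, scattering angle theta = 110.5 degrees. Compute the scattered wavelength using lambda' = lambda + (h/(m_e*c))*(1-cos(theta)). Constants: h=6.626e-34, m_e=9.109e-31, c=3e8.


Compton wavelength: h/(m_e*c) = 2.4247e-12 m
d_lambda = 2.4247e-12 * (1 - cos(110.5 deg))
= 2.4247e-12 * 1.350207
= 3.2739e-12 m = 0.003274 nm
lambda' = 0.0563 + 0.003274
= 0.059574 nm

0.059574


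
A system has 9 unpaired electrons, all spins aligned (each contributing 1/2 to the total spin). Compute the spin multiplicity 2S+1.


Total spin S = N * (1/2) = 9 * 0.5 = 4.5
Spin multiplicity = 2S + 1
= 2 * 4.5 + 1
= 10

10


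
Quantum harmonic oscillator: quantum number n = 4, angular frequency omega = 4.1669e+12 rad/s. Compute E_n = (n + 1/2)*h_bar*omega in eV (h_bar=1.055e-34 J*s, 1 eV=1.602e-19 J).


E = (n + 1/2) * h_bar * omega
= (4 + 0.5) * 1.055e-34 * 4.1669e+12
= 4.5 * 4.3961e-22
= 1.9782e-21 J
= 0.0123 eV

0.0123


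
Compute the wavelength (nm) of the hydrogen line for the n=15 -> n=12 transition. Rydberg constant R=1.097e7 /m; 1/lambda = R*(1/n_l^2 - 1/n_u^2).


1/lambda = R * (1/n_l^2 - 1/n_u^2)
= 1.097e7 * (1/12^2 - 1/15^2)
= 1.097e7 * (0.006944 - 0.004444)
= 1.097e7 * 0.0025
= 2.7425e+04 /m
lambda = 1 / 2.7425e+04 = 36463.0811 nm

36463.0811


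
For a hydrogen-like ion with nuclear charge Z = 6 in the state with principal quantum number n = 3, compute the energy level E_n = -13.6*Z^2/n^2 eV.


E_n = -13.6 * Z^2 / n^2
= -13.6 * 6^2 / 3^2
= -13.6 * 36 / 9
= -54.4 eV

-54.4


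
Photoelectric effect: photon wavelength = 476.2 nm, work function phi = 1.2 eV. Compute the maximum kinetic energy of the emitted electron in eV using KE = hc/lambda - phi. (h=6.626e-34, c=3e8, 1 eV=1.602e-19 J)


E_photon = hc / lambda
= (6.626e-34)(3e8) / (476.2e-9)
= 4.1743e-19 J
= 2.6057 eV
KE = E_photon - phi
= 2.6057 - 1.2
= 1.4057 eV

1.4057


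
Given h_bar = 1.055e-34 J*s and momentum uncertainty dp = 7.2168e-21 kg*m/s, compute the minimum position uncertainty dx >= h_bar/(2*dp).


dx = h_bar / (2 * dp)
= 1.055e-34 / (2 * 7.2168e-21)
= 1.055e-34 / 1.4434e-20
= 7.3093e-15 m

7.3093e-15


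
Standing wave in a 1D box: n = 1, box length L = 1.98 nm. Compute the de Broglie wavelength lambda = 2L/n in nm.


lambda = 2L / n
= 2 * 1.98 / 1
= 3.96 / 1
= 3.96 nm

3.96


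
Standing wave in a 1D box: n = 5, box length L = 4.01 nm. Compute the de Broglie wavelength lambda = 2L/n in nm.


lambda = 2L / n
= 2 * 4.01 / 5
= 8.02 / 5
= 1.604 nm

1.604


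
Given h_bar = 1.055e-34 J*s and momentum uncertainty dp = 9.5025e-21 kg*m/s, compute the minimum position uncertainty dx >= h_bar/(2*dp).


dx = h_bar / (2 * dp)
= 1.055e-34 / (2 * 9.5025e-21)
= 1.055e-34 / 1.9005e-20
= 5.5512e-15 m

5.5512e-15


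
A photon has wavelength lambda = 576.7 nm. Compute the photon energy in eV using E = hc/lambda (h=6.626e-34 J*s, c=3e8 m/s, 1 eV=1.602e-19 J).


E = hc / lambda
= (6.626e-34)(3e8) / (576.7e-9)
= 1.9878e-25 / 5.7670e-07
= 3.4469e-19 J
Converting to eV: 3.4469e-19 / 1.602e-19
= 2.1516 eV

2.1516


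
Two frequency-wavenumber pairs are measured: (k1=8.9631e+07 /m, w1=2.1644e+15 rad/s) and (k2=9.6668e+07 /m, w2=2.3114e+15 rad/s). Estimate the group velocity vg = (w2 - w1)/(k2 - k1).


vg = (w2 - w1) / (k2 - k1)
= (2.3114e+15 - 2.1644e+15) / (9.6668e+07 - 8.9631e+07)
= 1.4700e+14 / 7.0370e+06
= 2.0890e+07 m/s

2.0890e+07


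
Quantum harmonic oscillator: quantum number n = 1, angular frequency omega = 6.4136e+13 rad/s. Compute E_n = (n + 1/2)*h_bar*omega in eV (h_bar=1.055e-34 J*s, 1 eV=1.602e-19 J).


E = (n + 1/2) * h_bar * omega
= (1 + 0.5) * 1.055e-34 * 6.4136e+13
= 1.5 * 6.7663e-21
= 1.0150e-20 J
= 0.0634 eV

0.0634


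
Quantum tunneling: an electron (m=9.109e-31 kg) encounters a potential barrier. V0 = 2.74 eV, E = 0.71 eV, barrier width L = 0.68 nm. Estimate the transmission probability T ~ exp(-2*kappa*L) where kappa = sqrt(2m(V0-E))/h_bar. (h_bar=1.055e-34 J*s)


V0 - E = 2.03 eV = 3.2521e-19 J
kappa = sqrt(2 * m * (V0-E)) / h_bar
= sqrt(2 * 9.109e-31 * 3.2521e-19) / 1.055e-34
= 7.2959e+09 /m
2*kappa*L = 2 * 7.2959e+09 * 0.68e-9
= 9.9224
T = exp(-9.9224) = 4.906400e-05

4.906400e-05


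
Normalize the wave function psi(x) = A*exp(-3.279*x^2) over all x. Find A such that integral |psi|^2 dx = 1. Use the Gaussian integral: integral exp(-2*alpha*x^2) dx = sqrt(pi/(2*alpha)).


integral |psi|^2 dx = A^2 * sqrt(pi/(2*alpha)) = 1
A^2 = sqrt(2*alpha/pi)
= sqrt(2 * 3.279 / pi)
= 1.44481
A = sqrt(1.44481)
= 1.202

1.202


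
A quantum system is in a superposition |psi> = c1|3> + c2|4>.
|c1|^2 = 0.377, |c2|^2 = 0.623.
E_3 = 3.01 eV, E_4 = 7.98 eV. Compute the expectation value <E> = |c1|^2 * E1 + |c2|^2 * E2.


<E> = |c1|^2 * E1 + |c2|^2 * E2
= 0.377 * 3.01 + 0.623 * 7.98
= 1.1348 + 4.9715
= 6.1063 eV

6.1063


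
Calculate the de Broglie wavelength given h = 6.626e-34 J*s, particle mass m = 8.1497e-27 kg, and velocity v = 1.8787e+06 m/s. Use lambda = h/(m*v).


lambda = h / (m * v)
= 6.626e-34 / (8.1497e-27 * 1.8787e+06)
= 6.626e-34 / 1.5311e-20
= 4.3277e-14 m

4.3277e-14


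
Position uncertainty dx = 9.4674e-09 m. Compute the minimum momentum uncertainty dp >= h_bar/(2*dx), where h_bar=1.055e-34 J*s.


dp = h_bar / (2 * dx)
= 1.055e-34 / (2 * 9.4674e-09)
= 1.055e-34 / 1.8935e-08
= 5.5718e-27 kg*m/s

5.5718e-27


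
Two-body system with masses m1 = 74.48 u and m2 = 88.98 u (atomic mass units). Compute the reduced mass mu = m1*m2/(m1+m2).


mu = m1 * m2 / (m1 + m2)
= 74.48 * 88.98 / (74.48 + 88.98)
= 6627.2304 / 163.46
= 40.5434 u

40.5434


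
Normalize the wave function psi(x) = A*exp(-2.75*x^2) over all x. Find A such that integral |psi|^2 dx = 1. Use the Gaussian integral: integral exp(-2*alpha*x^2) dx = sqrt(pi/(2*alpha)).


integral |psi|^2 dx = A^2 * sqrt(pi/(2*alpha)) = 1
A^2 = sqrt(2*alpha/pi)
= sqrt(2 * 2.75 / pi)
= 1.323142
A = sqrt(1.323142)
= 1.1503

1.1503


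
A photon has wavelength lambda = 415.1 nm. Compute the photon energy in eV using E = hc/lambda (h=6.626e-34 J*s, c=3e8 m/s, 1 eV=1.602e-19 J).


E = hc / lambda
= (6.626e-34)(3e8) / (415.1e-9)
= 1.9878e-25 / 4.1510e-07
= 4.7887e-19 J
Converting to eV: 4.7887e-19 / 1.602e-19
= 2.9892 eV

2.9892


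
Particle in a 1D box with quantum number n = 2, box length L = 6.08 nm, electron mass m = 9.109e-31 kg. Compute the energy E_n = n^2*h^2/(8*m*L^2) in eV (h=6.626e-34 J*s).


E = n^2 * h^2 / (8 * m * L^2)
= 2^2 * (6.626e-34)^2 / (8 * 9.109e-31 * (6.08e-9)^2)
= 4 * 4.3904e-67 / (8 * 9.109e-31 * 3.6966e-17)
= 6.5192e-21 J
= 0.0407 eV

0.0407


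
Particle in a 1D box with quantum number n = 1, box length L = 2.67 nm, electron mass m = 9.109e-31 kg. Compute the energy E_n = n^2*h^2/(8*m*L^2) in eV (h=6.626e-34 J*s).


E = n^2 * h^2 / (8 * m * L^2)
= 1^2 * (6.626e-34)^2 / (8 * 9.109e-31 * (2.67e-9)^2)
= 1 * 4.3904e-67 / (8 * 9.109e-31 * 7.1289e-18)
= 8.4512e-21 J
= 0.0528 eV

0.0528


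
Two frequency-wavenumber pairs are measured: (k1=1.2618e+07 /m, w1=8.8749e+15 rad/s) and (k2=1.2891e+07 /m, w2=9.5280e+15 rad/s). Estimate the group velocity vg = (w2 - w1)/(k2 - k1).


vg = (w2 - w1) / (k2 - k1)
= (9.5280e+15 - 8.8749e+15) / (1.2891e+07 - 1.2618e+07)
= 6.5310e+14 / 2.7300e+05
= 2.3923e+09 m/s

2.3923e+09


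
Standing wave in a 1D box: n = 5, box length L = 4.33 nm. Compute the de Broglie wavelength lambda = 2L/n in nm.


lambda = 2L / n
= 2 * 4.33 / 5
= 8.66 / 5
= 1.732 nm

1.732


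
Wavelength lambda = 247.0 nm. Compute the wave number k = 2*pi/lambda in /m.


k = 2 * pi / lambda
= 6.2832 / (247.0e-9)
= 6.2832 / 2.4700e-07
= 2.5438e+07 /m

2.5438e+07


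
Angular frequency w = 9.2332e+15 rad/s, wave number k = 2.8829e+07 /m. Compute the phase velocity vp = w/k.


vp = w / k
= 9.2332e+15 / 2.8829e+07
= 3.2027e+08 m/s

3.2027e+08


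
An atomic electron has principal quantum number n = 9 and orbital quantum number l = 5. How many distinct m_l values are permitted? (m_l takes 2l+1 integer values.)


m_l ranges from -l to +l in integer steps
So m_l goes from -5 to +5
Count = 2l + 1 = 2*5 + 1
= 11

11


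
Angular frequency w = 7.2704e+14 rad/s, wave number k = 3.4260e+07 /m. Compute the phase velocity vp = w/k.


vp = w / k
= 7.2704e+14 / 3.4260e+07
= 2.1221e+07 m/s

2.1221e+07


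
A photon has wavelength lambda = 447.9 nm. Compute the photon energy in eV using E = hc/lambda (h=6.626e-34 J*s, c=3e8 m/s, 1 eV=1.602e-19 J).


E = hc / lambda
= (6.626e-34)(3e8) / (447.9e-9)
= 1.9878e-25 / 4.4790e-07
= 4.4380e-19 J
Converting to eV: 4.4380e-19 / 1.602e-19
= 2.7703 eV

2.7703


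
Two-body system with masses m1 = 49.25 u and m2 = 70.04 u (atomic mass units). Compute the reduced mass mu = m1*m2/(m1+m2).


mu = m1 * m2 / (m1 + m2)
= 49.25 * 70.04 / (49.25 + 70.04)
= 3449.47 / 119.29
= 28.9167 u

28.9167


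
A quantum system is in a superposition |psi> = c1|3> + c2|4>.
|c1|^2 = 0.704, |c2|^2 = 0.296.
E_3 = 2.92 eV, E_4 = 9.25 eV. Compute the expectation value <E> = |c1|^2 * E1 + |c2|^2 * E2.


<E> = |c1|^2 * E1 + |c2|^2 * E2
= 0.704 * 2.92 + 0.296 * 9.25
= 2.0557 + 2.738
= 4.7937 eV

4.7937


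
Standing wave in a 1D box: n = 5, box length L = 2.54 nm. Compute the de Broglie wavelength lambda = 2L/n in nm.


lambda = 2L / n
= 2 * 2.54 / 5
= 5.08 / 5
= 1.016 nm

1.016


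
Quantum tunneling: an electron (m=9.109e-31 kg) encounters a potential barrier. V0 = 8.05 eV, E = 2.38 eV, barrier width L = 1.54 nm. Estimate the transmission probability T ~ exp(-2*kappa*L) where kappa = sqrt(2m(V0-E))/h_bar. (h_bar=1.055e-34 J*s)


V0 - E = 5.67 eV = 9.0833e-19 J
kappa = sqrt(2 * m * (V0-E)) / h_bar
= sqrt(2 * 9.109e-31 * 9.0833e-19) / 1.055e-34
= 1.2193e+10 /m
2*kappa*L = 2 * 1.2193e+10 * 1.54e-9
= 37.5553
T = exp(-37.5553) = 4.897051e-17

4.897051e-17


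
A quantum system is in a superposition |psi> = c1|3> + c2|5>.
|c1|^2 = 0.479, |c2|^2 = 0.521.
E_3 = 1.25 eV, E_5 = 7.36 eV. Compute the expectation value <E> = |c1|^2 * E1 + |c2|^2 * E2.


<E> = |c1|^2 * E1 + |c2|^2 * E2
= 0.479 * 1.25 + 0.521 * 7.36
= 0.5988 + 3.8346
= 4.4333 eV

4.4333


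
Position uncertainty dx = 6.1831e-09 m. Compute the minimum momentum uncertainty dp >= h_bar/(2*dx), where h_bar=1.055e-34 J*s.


dp = h_bar / (2 * dx)
= 1.055e-34 / (2 * 6.1831e-09)
= 1.055e-34 / 1.2366e-08
= 8.5313e-27 kg*m/s

8.5313e-27


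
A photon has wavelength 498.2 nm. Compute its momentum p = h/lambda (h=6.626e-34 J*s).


p = h / lambda
= 6.626e-34 / (498.2e-9)
= 6.626e-34 / 4.9820e-07
= 1.3300e-27 kg*m/s

1.3300e-27


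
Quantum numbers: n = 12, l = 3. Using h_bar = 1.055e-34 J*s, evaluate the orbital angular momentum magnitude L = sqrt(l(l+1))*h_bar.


L = sqrt(l*(l+1)) * h_bar
= sqrt(3 * 4) * 1.055e-34
= sqrt(12) * 1.055e-34
= 3.4641 * 1.055e-34
= 3.6546e-34 J*s

3.6546e-34


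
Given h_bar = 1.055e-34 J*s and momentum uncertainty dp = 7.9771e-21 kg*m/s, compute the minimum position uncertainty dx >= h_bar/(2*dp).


dx = h_bar / (2 * dp)
= 1.055e-34 / (2 * 7.9771e-21)
= 1.055e-34 / 1.5954e-20
= 6.6127e-15 m

6.6127e-15


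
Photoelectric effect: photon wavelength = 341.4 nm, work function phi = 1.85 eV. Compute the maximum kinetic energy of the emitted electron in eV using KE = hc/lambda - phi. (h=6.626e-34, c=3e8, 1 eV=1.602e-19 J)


E_photon = hc / lambda
= (6.626e-34)(3e8) / (341.4e-9)
= 5.8225e-19 J
= 3.6345 eV
KE = E_photon - phi
= 3.6345 - 1.85
= 1.7845 eV

1.7845


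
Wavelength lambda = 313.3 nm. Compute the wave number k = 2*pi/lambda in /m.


k = 2 * pi / lambda
= 6.2832 / (313.3e-9)
= 6.2832 / 3.1330e-07
= 2.0055e+07 /m

2.0055e+07


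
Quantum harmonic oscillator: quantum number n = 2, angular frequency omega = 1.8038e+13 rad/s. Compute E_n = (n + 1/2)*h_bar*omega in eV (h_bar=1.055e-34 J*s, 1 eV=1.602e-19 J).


E = (n + 1/2) * h_bar * omega
= (2 + 0.5) * 1.055e-34 * 1.8038e+13
= 2.5 * 1.9030e-21
= 4.7575e-21 J
= 0.0297 eV

0.0297


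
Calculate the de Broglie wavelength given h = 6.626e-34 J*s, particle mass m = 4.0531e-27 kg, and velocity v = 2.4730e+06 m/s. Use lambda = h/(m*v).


lambda = h / (m * v)
= 6.626e-34 / (4.0531e-27 * 2.4730e+06)
= 6.626e-34 / 1.0023e-20
= 6.6106e-14 m

6.6106e-14


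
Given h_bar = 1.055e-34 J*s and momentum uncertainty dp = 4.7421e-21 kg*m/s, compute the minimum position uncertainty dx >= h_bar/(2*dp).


dx = h_bar / (2 * dp)
= 1.055e-34 / (2 * 4.7421e-21)
= 1.055e-34 / 9.4842e-21
= 1.1124e-14 m

1.1124e-14


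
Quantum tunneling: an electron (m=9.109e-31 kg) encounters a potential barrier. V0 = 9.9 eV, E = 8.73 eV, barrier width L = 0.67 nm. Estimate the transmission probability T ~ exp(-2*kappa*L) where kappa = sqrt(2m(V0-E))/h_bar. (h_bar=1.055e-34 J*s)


V0 - E = 1.17 eV = 1.8743e-19 J
kappa = sqrt(2 * m * (V0-E)) / h_bar
= sqrt(2 * 9.109e-31 * 1.8743e-19) / 1.055e-34
= 5.5389e+09 /m
2*kappa*L = 2 * 5.5389e+09 * 0.67e-9
= 7.4221
T = exp(-7.4221) = 5.978915e-04

5.978915e-04


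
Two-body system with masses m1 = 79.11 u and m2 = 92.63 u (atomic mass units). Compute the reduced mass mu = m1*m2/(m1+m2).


mu = m1 * m2 / (m1 + m2)
= 79.11 * 92.63 / (79.11 + 92.63)
= 7327.9593 / 171.74
= 42.6689 u

42.6689


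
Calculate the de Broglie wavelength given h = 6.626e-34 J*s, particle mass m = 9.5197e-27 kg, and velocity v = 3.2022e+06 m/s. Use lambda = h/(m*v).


lambda = h / (m * v)
= 6.626e-34 / (9.5197e-27 * 3.2022e+06)
= 6.626e-34 / 3.0484e-20
= 2.1736e-14 m

2.1736e-14


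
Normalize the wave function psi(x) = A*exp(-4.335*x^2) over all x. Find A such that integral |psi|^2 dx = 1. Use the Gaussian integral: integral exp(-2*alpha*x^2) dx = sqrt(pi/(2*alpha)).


integral |psi|^2 dx = A^2 * sqrt(pi/(2*alpha)) = 1
A^2 = sqrt(2*alpha/pi)
= sqrt(2 * 4.335 / pi)
= 1.661249
A = sqrt(1.661249)
= 1.2889

1.2889


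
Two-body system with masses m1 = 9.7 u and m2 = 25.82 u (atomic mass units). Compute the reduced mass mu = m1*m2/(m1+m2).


mu = m1 * m2 / (m1 + m2)
= 9.7 * 25.82 / (9.7 + 25.82)
= 250.454 / 35.52
= 7.0511 u

7.0511


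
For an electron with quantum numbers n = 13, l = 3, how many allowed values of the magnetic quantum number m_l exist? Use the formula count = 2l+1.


m_l ranges from -l to +l in integer steps
So m_l goes from -3 to +3
Count = 2l + 1 = 2*3 + 1
= 7

7


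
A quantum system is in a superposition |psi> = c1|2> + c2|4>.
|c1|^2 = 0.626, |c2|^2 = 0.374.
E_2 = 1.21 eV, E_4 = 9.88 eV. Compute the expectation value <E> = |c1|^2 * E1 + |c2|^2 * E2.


<E> = |c1|^2 * E1 + |c2|^2 * E2
= 0.626 * 1.21 + 0.374 * 9.88
= 0.7575 + 3.6951
= 4.4526 eV

4.4526


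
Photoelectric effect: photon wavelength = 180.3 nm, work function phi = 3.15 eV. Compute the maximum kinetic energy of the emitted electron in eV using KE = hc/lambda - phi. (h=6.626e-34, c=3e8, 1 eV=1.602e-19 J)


E_photon = hc / lambda
= (6.626e-34)(3e8) / (180.3e-9)
= 1.1025e-18 J
= 6.882 eV
KE = E_photon - phi
= 6.882 - 3.15
= 3.732 eV

3.732


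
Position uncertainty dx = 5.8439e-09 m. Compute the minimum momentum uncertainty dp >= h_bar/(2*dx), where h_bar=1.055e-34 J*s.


dp = h_bar / (2 * dx)
= 1.055e-34 / (2 * 5.8439e-09)
= 1.055e-34 / 1.1688e-08
= 9.0265e-27 kg*m/s

9.0265e-27


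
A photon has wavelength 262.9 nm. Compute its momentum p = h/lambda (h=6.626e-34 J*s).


p = h / lambda
= 6.626e-34 / (262.9e-9)
= 6.626e-34 / 2.6290e-07
= 2.5203e-27 kg*m/s

2.5203e-27


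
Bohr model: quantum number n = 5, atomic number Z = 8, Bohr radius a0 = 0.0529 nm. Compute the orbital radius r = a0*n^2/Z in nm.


r = a0 * n^2 / Z
= 0.0529 * 5^2 / 8
= 0.0529 * 25 / 8
= 0.1653 nm

0.1653


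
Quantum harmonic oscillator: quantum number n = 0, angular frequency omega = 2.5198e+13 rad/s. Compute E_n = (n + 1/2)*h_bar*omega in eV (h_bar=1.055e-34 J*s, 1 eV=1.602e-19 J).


E = (n + 1/2) * h_bar * omega
= (0 + 0.5) * 1.055e-34 * 2.5198e+13
= 0.5 * 2.6584e-21
= 1.3292e-21 J
= 0.0083 eV

0.0083


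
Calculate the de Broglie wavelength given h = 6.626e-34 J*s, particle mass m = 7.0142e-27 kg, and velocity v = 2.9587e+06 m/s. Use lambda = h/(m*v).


lambda = h / (m * v)
= 6.626e-34 / (7.0142e-27 * 2.9587e+06)
= 6.626e-34 / 2.0753e-20
= 3.1928e-14 m

3.1928e-14


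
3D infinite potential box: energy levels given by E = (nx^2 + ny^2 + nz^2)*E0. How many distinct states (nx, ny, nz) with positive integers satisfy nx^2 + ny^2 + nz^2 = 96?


Enumerate all (nx, ny, nz) with nx^2 + ny^2 + nz^2 = 96:
(4,4,8)
(4,8,4)
(8,4,4)
Total degeneracy = 3

3


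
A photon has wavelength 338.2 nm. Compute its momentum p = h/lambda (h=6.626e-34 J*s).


p = h / lambda
= 6.626e-34 / (338.2e-9)
= 6.626e-34 / 3.3820e-07
= 1.9592e-27 kg*m/s

1.9592e-27


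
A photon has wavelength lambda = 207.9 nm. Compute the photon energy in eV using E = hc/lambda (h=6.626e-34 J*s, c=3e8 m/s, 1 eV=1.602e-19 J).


E = hc / lambda
= (6.626e-34)(3e8) / (207.9e-9)
= 1.9878e-25 / 2.0790e-07
= 9.5613e-19 J
Converting to eV: 9.5613e-19 / 1.602e-19
= 5.9684 eV

5.9684


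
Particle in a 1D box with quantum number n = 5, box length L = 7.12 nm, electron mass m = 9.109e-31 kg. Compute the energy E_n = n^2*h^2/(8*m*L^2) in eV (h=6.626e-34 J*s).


E = n^2 * h^2 / (8 * m * L^2)
= 5^2 * (6.626e-34)^2 / (8 * 9.109e-31 * (7.12e-9)^2)
= 25 * 4.3904e-67 / (8 * 9.109e-31 * 5.0694e-17)
= 2.9711e-20 J
= 0.1855 eV

0.1855


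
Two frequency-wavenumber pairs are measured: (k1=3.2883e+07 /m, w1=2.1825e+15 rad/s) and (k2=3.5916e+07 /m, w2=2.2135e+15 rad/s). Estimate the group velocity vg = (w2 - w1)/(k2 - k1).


vg = (w2 - w1) / (k2 - k1)
= (2.2135e+15 - 2.1825e+15) / (3.5916e+07 - 3.2883e+07)
= 3.1000e+13 / 3.0330e+06
= 1.0221e+07 m/s

1.0221e+07


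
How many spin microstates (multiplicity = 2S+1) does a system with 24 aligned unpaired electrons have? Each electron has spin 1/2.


Total spin S = N * (1/2) = 24 * 0.5 = 12.0
Spin multiplicity = 2S + 1
= 2 * 12.0 + 1
= 25

25


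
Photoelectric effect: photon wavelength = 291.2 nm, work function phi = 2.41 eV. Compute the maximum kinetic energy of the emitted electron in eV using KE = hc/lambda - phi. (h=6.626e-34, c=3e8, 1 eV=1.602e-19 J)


E_photon = hc / lambda
= (6.626e-34)(3e8) / (291.2e-9)
= 6.8262e-19 J
= 4.2611 eV
KE = E_photon - phi
= 4.2611 - 2.41
= 1.8511 eV

1.8511


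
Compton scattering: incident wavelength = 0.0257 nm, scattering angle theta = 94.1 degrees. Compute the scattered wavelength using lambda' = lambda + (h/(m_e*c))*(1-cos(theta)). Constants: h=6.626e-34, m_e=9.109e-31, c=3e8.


Compton wavelength: h/(m_e*c) = 2.4247e-12 m
d_lambda = 2.4247e-12 * (1 - cos(94.1 deg))
= 2.4247e-12 * 1.071497
= 2.5981e-12 m = 0.002598 nm
lambda' = 0.0257 + 0.002598
= 0.028298 nm

0.028298


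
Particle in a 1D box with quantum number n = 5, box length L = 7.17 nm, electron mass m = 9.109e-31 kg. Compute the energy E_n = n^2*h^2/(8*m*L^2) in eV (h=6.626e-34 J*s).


E = n^2 * h^2 / (8 * m * L^2)
= 5^2 * (6.626e-34)^2 / (8 * 9.109e-31 * (7.17e-9)^2)
= 25 * 4.3904e-67 / (8 * 9.109e-31 * 5.1409e-17)
= 2.9298e-20 J
= 0.1829 eV

0.1829


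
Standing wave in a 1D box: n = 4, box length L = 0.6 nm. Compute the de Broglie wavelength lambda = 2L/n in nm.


lambda = 2L / n
= 2 * 0.6 / 4
= 1.2 / 4
= 0.3 nm

0.3


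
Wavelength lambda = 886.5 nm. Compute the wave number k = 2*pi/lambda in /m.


k = 2 * pi / lambda
= 6.2832 / (886.5e-9)
= 6.2832 / 8.8650e-07
= 7.0876e+06 /m

7.0876e+06


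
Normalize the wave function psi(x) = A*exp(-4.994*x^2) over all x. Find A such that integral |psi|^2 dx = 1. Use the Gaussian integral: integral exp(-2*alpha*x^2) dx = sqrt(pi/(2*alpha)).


integral |psi|^2 dx = A^2 * sqrt(pi/(2*alpha)) = 1
A^2 = sqrt(2*alpha/pi)
= sqrt(2 * 4.994 / pi)
= 1.783053
A = sqrt(1.783053)
= 1.3353

1.3353


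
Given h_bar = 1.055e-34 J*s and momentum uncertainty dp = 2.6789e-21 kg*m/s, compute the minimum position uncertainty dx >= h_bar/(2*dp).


dx = h_bar / (2 * dp)
= 1.055e-34 / (2 * 2.6789e-21)
= 1.055e-34 / 5.3578e-21
= 1.9691e-14 m

1.9691e-14


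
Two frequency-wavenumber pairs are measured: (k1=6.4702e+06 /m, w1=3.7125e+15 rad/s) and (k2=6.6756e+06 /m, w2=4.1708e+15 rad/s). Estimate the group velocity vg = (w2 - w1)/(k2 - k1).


vg = (w2 - w1) / (k2 - k1)
= (4.1708e+15 - 3.7125e+15) / (6.6756e+06 - 6.4702e+06)
= 4.5830e+14 / 2.0540e+05
= 2.2313e+09 m/s

2.2313e+09


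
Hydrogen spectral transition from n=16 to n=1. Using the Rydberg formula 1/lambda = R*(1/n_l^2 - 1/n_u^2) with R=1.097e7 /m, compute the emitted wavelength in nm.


1/lambda = R * (1/n_l^2 - 1/n_u^2)
= 1.097e7 * (1/1^2 - 1/16^2)
= 1.097e7 * (1.0 - 0.003906)
= 1.097e7 * 0.996094
= 1.0927e+07 /m
lambda = 1 / 1.0927e+07 = 91.5152 nm

91.5152


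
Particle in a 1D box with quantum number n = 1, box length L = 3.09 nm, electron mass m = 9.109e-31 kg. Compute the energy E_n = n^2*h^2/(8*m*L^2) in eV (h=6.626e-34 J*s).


E = n^2 * h^2 / (8 * m * L^2)
= 1^2 * (6.626e-34)^2 / (8 * 9.109e-31 * (3.09e-9)^2)
= 1 * 4.3904e-67 / (8 * 9.109e-31 * 9.5481e-18)
= 6.3099e-21 J
= 0.0394 eV

0.0394


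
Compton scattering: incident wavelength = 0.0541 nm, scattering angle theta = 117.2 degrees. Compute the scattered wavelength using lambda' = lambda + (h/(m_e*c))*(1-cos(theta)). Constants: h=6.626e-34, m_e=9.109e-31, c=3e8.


Compton wavelength: h/(m_e*c) = 2.4247e-12 m
d_lambda = 2.4247e-12 * (1 - cos(117.2 deg))
= 2.4247e-12 * 1.457098
= 3.5330e-12 m = 0.003533 nm
lambda' = 0.0541 + 0.003533
= 0.057633 nm

0.057633


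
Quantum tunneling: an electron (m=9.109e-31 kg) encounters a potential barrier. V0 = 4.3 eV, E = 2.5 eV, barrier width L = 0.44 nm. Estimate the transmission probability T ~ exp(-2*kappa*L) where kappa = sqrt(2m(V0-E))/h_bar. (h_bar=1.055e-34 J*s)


V0 - E = 1.8 eV = 2.8836e-19 J
kappa = sqrt(2 * m * (V0-E)) / h_bar
= sqrt(2 * 9.109e-31 * 2.8836e-19) / 1.055e-34
= 6.8701e+09 /m
2*kappa*L = 2 * 6.8701e+09 * 0.44e-9
= 6.0457
T = exp(-6.0457) = 2.367974e-03

2.367974e-03


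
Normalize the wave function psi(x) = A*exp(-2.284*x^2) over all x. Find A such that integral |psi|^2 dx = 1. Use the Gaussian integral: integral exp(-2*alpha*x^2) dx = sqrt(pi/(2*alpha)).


integral |psi|^2 dx = A^2 * sqrt(pi/(2*alpha)) = 1
A^2 = sqrt(2*alpha/pi)
= sqrt(2 * 2.284 / pi)
= 1.205836
A = sqrt(1.205836)
= 1.0981

1.0981


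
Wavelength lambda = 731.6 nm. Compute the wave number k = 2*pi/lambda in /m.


k = 2 * pi / lambda
= 6.2832 / (731.6e-9)
= 6.2832 / 7.3160e-07
= 8.5883e+06 /m

8.5883e+06


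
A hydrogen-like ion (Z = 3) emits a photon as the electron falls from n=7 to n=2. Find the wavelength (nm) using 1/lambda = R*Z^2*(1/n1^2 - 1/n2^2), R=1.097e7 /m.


1/lambda = R * Z^2 * (1/n1^2 - 1/n2^2)
= 1.097e7 * 3^2 * (1/2^2 - 1/7^2)
= 1.097e7 * 9 * (0.25 - 0.020408)
= 2.2668e+07 /m
lambda = 1 / 2.2668e+07
= 44.1158 nm

44.1158


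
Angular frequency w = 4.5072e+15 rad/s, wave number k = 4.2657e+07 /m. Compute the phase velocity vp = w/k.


vp = w / k
= 4.5072e+15 / 4.2657e+07
= 1.0566e+08 m/s

1.0566e+08


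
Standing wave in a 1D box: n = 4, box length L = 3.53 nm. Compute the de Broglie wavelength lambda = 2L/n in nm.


lambda = 2L / n
= 2 * 3.53 / 4
= 7.06 / 4
= 1.765 nm

1.765


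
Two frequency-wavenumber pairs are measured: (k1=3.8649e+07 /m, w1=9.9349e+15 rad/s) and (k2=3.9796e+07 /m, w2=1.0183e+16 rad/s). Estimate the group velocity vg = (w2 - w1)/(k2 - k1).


vg = (w2 - w1) / (k2 - k1)
= (1.0183e+16 - 9.9349e+15) / (3.9796e+07 - 3.8649e+07)
= 2.4810e+14 / 1.1470e+06
= 2.1630e+08 m/s

2.1630e+08


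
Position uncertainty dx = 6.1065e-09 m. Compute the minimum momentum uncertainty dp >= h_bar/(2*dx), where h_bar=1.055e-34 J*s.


dp = h_bar / (2 * dx)
= 1.055e-34 / (2 * 6.1065e-09)
= 1.055e-34 / 1.2213e-08
= 8.6383e-27 kg*m/s

8.6383e-27


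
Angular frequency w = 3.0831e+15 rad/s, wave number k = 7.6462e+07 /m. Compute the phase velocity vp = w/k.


vp = w / k
= 3.0831e+15 / 7.6462e+07
= 4.0322e+07 m/s

4.0322e+07


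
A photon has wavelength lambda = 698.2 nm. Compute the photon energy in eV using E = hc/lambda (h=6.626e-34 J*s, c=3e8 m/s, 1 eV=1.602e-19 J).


E = hc / lambda
= (6.626e-34)(3e8) / (698.2e-9)
= 1.9878e-25 / 6.9820e-07
= 2.8470e-19 J
Converting to eV: 2.8470e-19 / 1.602e-19
= 1.7772 eV

1.7772


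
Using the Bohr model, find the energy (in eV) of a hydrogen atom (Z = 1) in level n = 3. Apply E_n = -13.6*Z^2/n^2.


E_n = -13.6 * Z^2 / n^2
= -13.6 * 1^2 / 3^2
= -13.6 * 1 / 9
= -1.5111 eV

-1.5111


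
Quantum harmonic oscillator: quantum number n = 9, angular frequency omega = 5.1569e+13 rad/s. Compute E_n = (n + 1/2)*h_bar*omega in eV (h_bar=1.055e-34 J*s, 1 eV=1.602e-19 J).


E = (n + 1/2) * h_bar * omega
= (9 + 0.5) * 1.055e-34 * 5.1569e+13
= 9.5 * 5.4405e-21
= 5.1685e-20 J
= 0.3226 eV

0.3226


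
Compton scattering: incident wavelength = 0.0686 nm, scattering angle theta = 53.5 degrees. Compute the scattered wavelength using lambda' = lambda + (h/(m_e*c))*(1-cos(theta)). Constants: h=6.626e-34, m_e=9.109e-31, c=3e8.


Compton wavelength: h/(m_e*c) = 2.4247e-12 m
d_lambda = 2.4247e-12 * (1 - cos(53.5 deg))
= 2.4247e-12 * 0.405177
= 9.8244e-13 m = 0.000982 nm
lambda' = 0.0686 + 0.000982
= 0.069582 nm

0.069582


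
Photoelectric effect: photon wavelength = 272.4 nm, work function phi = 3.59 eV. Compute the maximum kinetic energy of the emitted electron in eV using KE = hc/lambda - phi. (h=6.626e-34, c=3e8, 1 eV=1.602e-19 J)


E_photon = hc / lambda
= (6.626e-34)(3e8) / (272.4e-9)
= 7.2974e-19 J
= 4.5552 eV
KE = E_photon - phi
= 4.5552 - 3.59
= 0.9652 eV

0.9652


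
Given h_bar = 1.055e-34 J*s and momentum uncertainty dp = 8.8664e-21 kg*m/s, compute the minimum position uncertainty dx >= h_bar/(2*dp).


dx = h_bar / (2 * dp)
= 1.055e-34 / (2 * 8.8664e-21)
= 1.055e-34 / 1.7733e-20
= 5.9494e-15 m

5.9494e-15


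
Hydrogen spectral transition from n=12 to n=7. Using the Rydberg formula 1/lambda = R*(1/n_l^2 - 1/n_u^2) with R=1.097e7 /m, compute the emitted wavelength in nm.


1/lambda = R * (1/n_l^2 - 1/n_u^2)
= 1.097e7 * (1/7^2 - 1/12^2)
= 1.097e7 * (0.020408 - 0.006944)
= 1.097e7 * 0.013464
= 1.4770e+05 /m
lambda = 1 / 1.4770e+05 = 6770.6184 nm

6770.6184


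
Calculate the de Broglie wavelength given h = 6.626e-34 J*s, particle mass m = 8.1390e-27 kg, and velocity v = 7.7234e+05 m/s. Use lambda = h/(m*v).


lambda = h / (m * v)
= 6.626e-34 / (8.1390e-27 * 7.7234e+05)
= 6.626e-34 / 6.2861e-21
= 1.0541e-13 m

1.0541e-13


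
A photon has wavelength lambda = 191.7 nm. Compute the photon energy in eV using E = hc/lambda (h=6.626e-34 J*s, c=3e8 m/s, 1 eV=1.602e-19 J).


E = hc / lambda
= (6.626e-34)(3e8) / (191.7e-9)
= 1.9878e-25 / 1.9170e-07
= 1.0369e-18 J
Converting to eV: 1.0369e-18 / 1.602e-19
= 6.4727 eV

6.4727


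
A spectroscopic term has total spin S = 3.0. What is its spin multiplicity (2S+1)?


Spin multiplicity = 2S + 1
= 2 * 3.0 + 1
= 6.0 + 1
= 7

7


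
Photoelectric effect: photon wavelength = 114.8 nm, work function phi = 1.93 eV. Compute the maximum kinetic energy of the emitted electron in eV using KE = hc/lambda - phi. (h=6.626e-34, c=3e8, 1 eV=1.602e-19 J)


E_photon = hc / lambda
= (6.626e-34)(3e8) / (114.8e-9)
= 1.7315e-18 J
= 10.8086 eV
KE = E_photon - phi
= 10.8086 - 1.93
= 8.8786 eV

8.8786


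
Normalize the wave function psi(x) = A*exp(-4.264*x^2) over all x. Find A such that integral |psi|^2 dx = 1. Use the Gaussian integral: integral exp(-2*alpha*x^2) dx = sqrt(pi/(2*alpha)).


integral |psi|^2 dx = A^2 * sqrt(pi/(2*alpha)) = 1
A^2 = sqrt(2*alpha/pi)
= sqrt(2 * 4.264 / pi)
= 1.647588
A = sqrt(1.647588)
= 1.2836

1.2836


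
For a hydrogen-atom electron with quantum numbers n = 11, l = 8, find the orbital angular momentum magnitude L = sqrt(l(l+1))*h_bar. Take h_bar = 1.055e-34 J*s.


L = sqrt(l*(l+1)) * h_bar
= sqrt(8 * 9) * 1.055e-34
= sqrt(72) * 1.055e-34
= 8.4853 * 1.055e-34
= 8.9520e-34 J*s

8.9520e-34


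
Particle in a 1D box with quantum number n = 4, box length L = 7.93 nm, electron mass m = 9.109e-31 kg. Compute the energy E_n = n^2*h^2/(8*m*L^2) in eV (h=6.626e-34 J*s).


E = n^2 * h^2 / (8 * m * L^2)
= 4^2 * (6.626e-34)^2 / (8 * 9.109e-31 * (7.93e-9)^2)
= 16 * 4.3904e-67 / (8 * 9.109e-31 * 6.2885e-17)
= 1.5329e-20 J
= 0.0957 eV

0.0957


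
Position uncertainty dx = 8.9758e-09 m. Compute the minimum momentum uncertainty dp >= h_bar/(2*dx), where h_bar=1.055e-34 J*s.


dp = h_bar / (2 * dx)
= 1.055e-34 / (2 * 8.9758e-09)
= 1.055e-34 / 1.7952e-08
= 5.8769e-27 kg*m/s

5.8769e-27


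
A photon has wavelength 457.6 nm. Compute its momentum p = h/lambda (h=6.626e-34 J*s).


p = h / lambda
= 6.626e-34 / (457.6e-9)
= 6.626e-34 / 4.5760e-07
= 1.4480e-27 kg*m/s

1.4480e-27


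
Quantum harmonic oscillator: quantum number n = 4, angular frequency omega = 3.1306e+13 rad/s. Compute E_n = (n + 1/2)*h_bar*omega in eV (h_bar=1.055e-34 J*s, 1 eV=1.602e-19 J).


E = (n + 1/2) * h_bar * omega
= (4 + 0.5) * 1.055e-34 * 3.1306e+13
= 4.5 * 3.3028e-21
= 1.4863e-20 J
= 0.0928 eV

0.0928


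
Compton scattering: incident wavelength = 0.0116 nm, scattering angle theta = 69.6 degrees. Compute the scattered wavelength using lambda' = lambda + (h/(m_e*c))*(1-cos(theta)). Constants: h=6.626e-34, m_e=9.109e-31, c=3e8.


Compton wavelength: h/(m_e*c) = 2.4247e-12 m
d_lambda = 2.4247e-12 * (1 - cos(69.6 deg))
= 2.4247e-12 * 0.651428
= 1.5795e-12 m = 0.00158 nm
lambda' = 0.0116 + 0.00158
= 0.01318 nm

0.01318


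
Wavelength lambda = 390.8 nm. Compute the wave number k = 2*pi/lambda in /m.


k = 2 * pi / lambda
= 6.2832 / (390.8e-9)
= 6.2832 / 3.9080e-07
= 1.6078e+07 /m

1.6078e+07


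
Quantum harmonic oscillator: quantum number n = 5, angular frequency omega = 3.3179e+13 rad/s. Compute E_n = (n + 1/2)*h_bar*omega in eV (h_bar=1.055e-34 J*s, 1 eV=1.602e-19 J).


E = (n + 1/2) * h_bar * omega
= (5 + 0.5) * 1.055e-34 * 3.3179e+13
= 5.5 * 3.5004e-21
= 1.9252e-20 J
= 0.1202 eV

0.1202


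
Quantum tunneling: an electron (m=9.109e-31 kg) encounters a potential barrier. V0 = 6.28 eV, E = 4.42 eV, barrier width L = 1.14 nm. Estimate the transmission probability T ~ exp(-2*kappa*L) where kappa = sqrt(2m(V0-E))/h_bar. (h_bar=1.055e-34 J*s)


V0 - E = 1.86 eV = 2.9797e-19 J
kappa = sqrt(2 * m * (V0-E)) / h_bar
= sqrt(2 * 9.109e-31 * 2.9797e-19) / 1.055e-34
= 6.9837e+09 /m
2*kappa*L = 2 * 6.9837e+09 * 1.14e-9
= 15.9228
T = exp(-15.9228) = 1.215625e-07

1.215625e-07


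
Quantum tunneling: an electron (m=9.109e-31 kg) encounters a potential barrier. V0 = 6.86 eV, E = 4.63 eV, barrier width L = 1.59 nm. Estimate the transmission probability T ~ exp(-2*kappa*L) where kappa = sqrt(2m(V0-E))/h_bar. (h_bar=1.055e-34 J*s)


V0 - E = 2.23 eV = 3.5725e-19 J
kappa = sqrt(2 * m * (V0-E)) / h_bar
= sqrt(2 * 9.109e-31 * 3.5725e-19) / 1.055e-34
= 7.6468e+09 /m
2*kappa*L = 2 * 7.6468e+09 * 1.59e-9
= 24.3169
T = exp(-24.3169) = 2.749746e-11

2.749746e-11


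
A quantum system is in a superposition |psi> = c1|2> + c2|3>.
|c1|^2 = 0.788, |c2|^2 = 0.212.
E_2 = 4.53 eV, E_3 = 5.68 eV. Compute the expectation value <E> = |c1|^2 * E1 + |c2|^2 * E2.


<E> = |c1|^2 * E1 + |c2|^2 * E2
= 0.788 * 4.53 + 0.212 * 5.68
= 3.5696 + 1.2042
= 4.7738 eV

4.7738


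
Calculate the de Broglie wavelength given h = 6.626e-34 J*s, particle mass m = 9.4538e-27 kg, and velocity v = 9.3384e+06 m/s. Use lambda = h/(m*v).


lambda = h / (m * v)
= 6.626e-34 / (9.4538e-27 * 9.3384e+06)
= 6.626e-34 / 8.8283e-20
= 7.5054e-15 m

7.5054e-15


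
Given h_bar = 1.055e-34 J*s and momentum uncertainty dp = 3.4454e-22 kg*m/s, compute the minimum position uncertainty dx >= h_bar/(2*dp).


dx = h_bar / (2 * dp)
= 1.055e-34 / (2 * 3.4454e-22)
= 1.055e-34 / 6.8908e-22
= 1.5310e-13 m

1.5310e-13


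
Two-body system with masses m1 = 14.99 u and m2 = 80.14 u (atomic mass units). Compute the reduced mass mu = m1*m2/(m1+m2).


mu = m1 * m2 / (m1 + m2)
= 14.99 * 80.14 / (14.99 + 80.14)
= 1201.2986 / 95.13
= 12.628 u

12.628


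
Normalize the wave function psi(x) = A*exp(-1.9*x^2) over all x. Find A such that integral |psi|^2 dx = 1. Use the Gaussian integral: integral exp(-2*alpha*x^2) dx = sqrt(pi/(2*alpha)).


integral |psi|^2 dx = A^2 * sqrt(pi/(2*alpha)) = 1
A^2 = sqrt(2*alpha/pi)
= sqrt(2 * 1.9 / pi)
= 1.099808
A = sqrt(1.099808)
= 1.0487

1.0487


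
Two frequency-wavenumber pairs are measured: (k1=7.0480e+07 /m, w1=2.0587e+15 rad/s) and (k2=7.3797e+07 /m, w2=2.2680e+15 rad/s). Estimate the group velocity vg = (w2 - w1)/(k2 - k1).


vg = (w2 - w1) / (k2 - k1)
= (2.2680e+15 - 2.0587e+15) / (7.3797e+07 - 7.0480e+07)
= 2.0930e+14 / 3.3170e+06
= 6.3099e+07 m/s

6.3099e+07


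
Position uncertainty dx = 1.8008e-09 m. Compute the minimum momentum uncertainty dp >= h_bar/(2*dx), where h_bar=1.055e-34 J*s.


dp = h_bar / (2 * dx)
= 1.055e-34 / (2 * 1.8008e-09)
= 1.055e-34 / 3.6016e-09
= 2.9293e-26 kg*m/s

2.9293e-26
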